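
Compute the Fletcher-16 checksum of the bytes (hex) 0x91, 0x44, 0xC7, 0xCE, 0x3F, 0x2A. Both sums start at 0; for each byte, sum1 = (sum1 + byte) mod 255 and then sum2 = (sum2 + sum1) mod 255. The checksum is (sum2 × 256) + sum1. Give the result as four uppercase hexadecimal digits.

Running sums (mod 255):
  after byte 0 (0x91): sum1=145, sum2=145
  after byte 1 (0x44): sum1=213, sum2=103
  after byte 2 (0xC7): sum1=157, sum2=5
  after byte 3 (0xCE): sum1=108, sum2=113
  after byte 4 (0x3F): sum1=171, sum2=29
  after byte 5 (0x2A): sum1=213, sum2=242
Checksum = sum2·256 + sum1 = 242·256 + 213 = 62165 = 0xF2D5.

F2D5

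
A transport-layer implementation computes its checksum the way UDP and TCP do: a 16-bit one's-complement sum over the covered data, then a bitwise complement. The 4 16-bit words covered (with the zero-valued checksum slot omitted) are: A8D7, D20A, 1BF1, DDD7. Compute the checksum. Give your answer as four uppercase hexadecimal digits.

8B54

One's-complement addition (fold any carry out of bit 15 back into bit 0):
  0xA8D7 + 0xD20A = 0x17AE1 → wrap carry → 0x7AE2
  0x7AE2 + 0x1BF1 = 0x096D3
  0x96D3 + 0xDDD7 = 0x174AA → wrap carry → 0x74AB
One's-complement sum = 0x74AB.
Checksum = ~0x74AB & 0xFFFF = 0x8B54.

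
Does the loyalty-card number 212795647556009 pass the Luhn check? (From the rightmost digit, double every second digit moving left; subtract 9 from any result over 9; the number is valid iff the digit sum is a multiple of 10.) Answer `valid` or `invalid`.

From the right, keep odd positions and double even positions (subtract 9 from any doubled value over 9):
  doubled (positions 2,4,...): 0 3 1 8 1 5 2 → sum 20
  kept (positions 1,3,...): 9 0 5 7 6 9 2 2 → sum 40
Total = 60.
60 mod 10 = 0, so the number is valid.

valid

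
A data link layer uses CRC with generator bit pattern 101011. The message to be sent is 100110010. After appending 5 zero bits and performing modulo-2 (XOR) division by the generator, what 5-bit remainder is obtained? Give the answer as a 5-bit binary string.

00110

Append 5 zeros: 10011001000000. Divide by 101011 (XOR where the leading bit is 1):
  pos 0: 100110 XOR 101011 = 001101
  pos 2: 110101 XOR 101011 = 011110
  pos 3: 111100 XOR 101011 = 010111
  pos 4: 101110 XOR 101011 = 000101
  pos 7: 101000 XOR 101011 = 000011
Remainder (last 5 bits) = 00110. This is the CRC / FCS.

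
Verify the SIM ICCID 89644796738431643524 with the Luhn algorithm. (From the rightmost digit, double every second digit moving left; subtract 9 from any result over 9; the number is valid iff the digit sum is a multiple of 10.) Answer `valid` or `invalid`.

From the right, keep odd positions and double even positions (subtract 9 from any doubled value over 9):
  doubled (positions 2,4,...): 4 6 3 6 7 5 9 8 3 7 → sum 58
  kept (positions 1,3,...): 4 5 4 1 4 3 6 7 4 9 → sum 47
Total = 105.
105 mod 10 = 5, so the number is invalid.

invalid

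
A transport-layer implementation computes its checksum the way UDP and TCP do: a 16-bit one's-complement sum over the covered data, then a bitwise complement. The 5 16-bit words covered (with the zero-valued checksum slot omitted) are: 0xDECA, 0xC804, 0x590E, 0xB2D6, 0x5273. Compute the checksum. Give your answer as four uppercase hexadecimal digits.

FAD7

One's-complement addition (fold any carry out of bit 15 back into bit 0):
  0xDECA + 0xC804 = 0x1A6CE → wrap carry → 0xA6CF
  0xA6CF + 0x590E = 0x0FFDD
  0xFFDD + 0xB2D6 = 0x1B2B3 → wrap carry → 0xB2B4
  0xB2B4 + 0x5273 = 0x10527 → wrap carry → 0x0528
One's-complement sum = 0x0528.
Checksum = ~0x0528 & 0xFFFF = 0xFAD7.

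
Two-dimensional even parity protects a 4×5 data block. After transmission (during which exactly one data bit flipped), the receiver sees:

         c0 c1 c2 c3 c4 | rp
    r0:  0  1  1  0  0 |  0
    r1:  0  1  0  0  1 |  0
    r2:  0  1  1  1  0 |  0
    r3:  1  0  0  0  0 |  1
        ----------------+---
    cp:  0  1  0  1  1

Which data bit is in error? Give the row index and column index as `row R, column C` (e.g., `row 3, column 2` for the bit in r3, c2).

row 2, column 0

Recompute each row's even parity and compare to rp:
  r0: data parity 0, sent rp 0 → ok
  r1: data parity 0, sent rp 0 → ok
  r2: data parity 1, sent rp 0 → mismatch
  r3: data parity 1, sent rp 1 → ok
Recompute each column's even parity and compare to cp:
  c0: data parity 1, sent cp 0 → mismatch
  c1: data parity 1, sent cp 1 → ok
  c2: data parity 0, sent cp 0 → ok
  c3: data parity 1, sent cp 1 → ok
  c4: data parity 1, sent cp 1 → ok
Exactly one row (r2) and one column (c0) fail → the flipped bit is at their intersection.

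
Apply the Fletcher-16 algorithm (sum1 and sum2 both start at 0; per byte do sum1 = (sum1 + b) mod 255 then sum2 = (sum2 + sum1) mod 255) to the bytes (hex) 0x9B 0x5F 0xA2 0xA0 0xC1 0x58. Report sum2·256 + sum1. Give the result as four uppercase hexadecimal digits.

CA58

Running sums (mod 255):
  after byte 0 (0x9B): sum1=155, sum2=155
  after byte 1 (0x5F): sum1=250, sum2=150
  after byte 2 (0xA2): sum1=157, sum2=52
  after byte 3 (0xA0): sum1=62, sum2=114
  after byte 4 (0xC1): sum1=0, sum2=114
  after byte 5 (0x58): sum1=88, sum2=202
Checksum = sum2·256 + sum1 = 202·256 + 88 = 51800 = 0xCA58.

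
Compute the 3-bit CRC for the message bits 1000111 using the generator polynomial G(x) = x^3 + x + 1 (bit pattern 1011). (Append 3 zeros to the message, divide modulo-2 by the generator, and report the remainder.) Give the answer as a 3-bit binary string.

Append 3 zeros: 1000111000. Divide by 1011 (XOR where the leading bit is 1):
  pos 0: 1000 XOR 1011 = 0011
  pos 2: 1111 XOR 1011 = 0100
  pos 3: 1001 XOR 1011 = 0010
  pos 5: 1000 XOR 1011 = 0011
Remainder (last 3 bits) = 110. This is the CRC / FCS.

110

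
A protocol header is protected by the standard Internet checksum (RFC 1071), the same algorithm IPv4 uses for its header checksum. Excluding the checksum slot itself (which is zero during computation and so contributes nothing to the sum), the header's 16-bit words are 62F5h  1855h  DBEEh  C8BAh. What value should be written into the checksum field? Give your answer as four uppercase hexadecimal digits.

One's-complement addition (fold any carry out of bit 15 back into bit 0):
  0x62F5 + 0x1855 = 0x07B4A
  0x7B4A + 0xDBEE = 0x15738 → wrap carry → 0x5739
  0x5739 + 0xC8BA = 0x11FF3 → wrap carry → 0x1FF4
One's-complement sum = 0x1FF4.
Checksum = ~0x1FF4 & 0xFFFF = 0xE00B.

E00B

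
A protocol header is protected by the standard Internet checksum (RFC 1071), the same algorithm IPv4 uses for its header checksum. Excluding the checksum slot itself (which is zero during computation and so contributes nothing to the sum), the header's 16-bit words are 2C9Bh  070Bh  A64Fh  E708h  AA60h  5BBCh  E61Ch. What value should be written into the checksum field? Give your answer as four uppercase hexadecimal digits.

One's-complement addition (fold any carry out of bit 15 back into bit 0):
  0x2C9B + 0x070B = 0x033A6
  0x33A6 + 0xA64F = 0x0D9F5
  0xD9F5 + 0xE708 = 0x1C0FD → wrap carry → 0xC0FE
  0xC0FE + 0xAA60 = 0x16B5E → wrap carry → 0x6B5F
  0x6B5F + 0x5BBC = 0x0C71B
  0xC71B + 0xE61C = 0x1AD37 → wrap carry → 0xAD38
One's-complement sum = 0xAD38.
Checksum = ~0xAD38 & 0xFFFF = 0x52C7.

52C7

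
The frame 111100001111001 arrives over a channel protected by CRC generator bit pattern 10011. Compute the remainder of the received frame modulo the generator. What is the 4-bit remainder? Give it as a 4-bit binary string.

0101

Modulo-2 division of 111100001111001 by 10011:
  pos 0: 11110 XOR 10011 = 01101
  pos 1: 11010 XOR 10011 = 01001
  pos 2: 10010 XOR 10011 = 00001
  pos 6: 10111 XOR 10011 = 00100
  pos 8: 10010 XOR 10011 = 00001
Remainder = 0101 (nonzero — an error is detected).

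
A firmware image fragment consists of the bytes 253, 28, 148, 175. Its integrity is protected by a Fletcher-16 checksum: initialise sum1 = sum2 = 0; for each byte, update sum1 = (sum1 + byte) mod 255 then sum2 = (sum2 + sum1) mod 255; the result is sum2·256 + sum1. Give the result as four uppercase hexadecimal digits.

255E

Running sums (mod 255):
  after byte 0 (253): sum1=253, sum2=253
  after byte 1 (28): sum1=26, sum2=24
  after byte 2 (148): sum1=174, sum2=198
  after byte 3 (175): sum1=94, sum2=37
Checksum = sum2·256 + sum1 = 37·256 + 94 = 9566 = 0x255E.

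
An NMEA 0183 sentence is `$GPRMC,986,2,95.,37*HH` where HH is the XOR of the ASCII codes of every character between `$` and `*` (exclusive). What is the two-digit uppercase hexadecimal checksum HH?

XOR the ASCII codes of the payload characters:
  'G' = 0x47 → acc = 0x47
  'P' = 0x50 → acc = 0x17
  'R' = 0x52 → acc = 0x45
  'M' = 0x4D → acc = 0x08
  'C' = 0x43 → acc = 0x4B
  ',' = 0x2C → acc = 0x67
  '9' = 0x39 → acc = 0x5E
  '8' = 0x38 → acc = 0x66
  '6' = 0x36 → acc = 0x50
  ',' = 0x2C → acc = 0x7C
  '2' = 0x32 → acc = 0x4E
  ',' = 0x2C → acc = 0x62
  '9' = 0x39 → acc = 0x5B
  '5' = 0x35 → acc = 0x6E
  '.' = 0x2E → acc = 0x40
  ',' = 0x2C → acc = 0x6C
  '3' = 0x33 → acc = 0x5F
  '7' = 0x37 → acc = 0x68
Checksum = 0x68.

68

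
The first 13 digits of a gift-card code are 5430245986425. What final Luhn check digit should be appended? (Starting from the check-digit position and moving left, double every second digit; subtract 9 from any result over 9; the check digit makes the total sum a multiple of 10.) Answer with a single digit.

Partial digits right→left: 5 2 4 6 8 9 5 4 2 0 3 4 5
Double every second digit counting from the check-digit position (so the 1st, 3rd, 5th, ... of the partial from the right).
  doubled (with −9 where >9): 1 8 7 1 4 6 1 → sum 28
  kept as-is: 2 6 9 4 0 4 → sum 25
Total = 28 + 25 = 53.
Check digit = (10 − (53 mod 10)) mod 10 = 7.

7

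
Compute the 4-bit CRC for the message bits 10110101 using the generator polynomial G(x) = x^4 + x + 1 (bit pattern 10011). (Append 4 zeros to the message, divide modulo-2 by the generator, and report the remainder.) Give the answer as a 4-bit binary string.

1110

Append 4 zeros: 101101010000. Divide by 10011 (XOR where the leading bit is 1):
  pos 0: 10110 XOR 10011 = 00101
  pos 2: 10110 XOR 10011 = 00101
  pos 4: 10110 XOR 10011 = 00101
  pos 6: 10100 XOR 10011 = 00111
Remainder (last 4 bits) = 1110. This is the CRC / FCS.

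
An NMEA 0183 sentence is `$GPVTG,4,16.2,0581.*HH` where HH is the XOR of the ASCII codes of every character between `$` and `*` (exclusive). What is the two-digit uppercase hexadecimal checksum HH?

73

XOR the ASCII codes of the payload characters:
  'G' = 0x47 → acc = 0x47
  'P' = 0x50 → acc = 0x17
  'V' = 0x56 → acc = 0x41
  'T' = 0x54 → acc = 0x15
  'G' = 0x47 → acc = 0x52
  ',' = 0x2C → acc = 0x7E
  '4' = 0x34 → acc = 0x4A
  ',' = 0x2C → acc = 0x66
  '1' = 0x31 → acc = 0x57
  '6' = 0x36 → acc = 0x61
  '.' = 0x2E → acc = 0x4F
  '2' = 0x32 → acc = 0x7D
  ',' = 0x2C → acc = 0x51
  '0' = 0x30 → acc = 0x61
  '5' = 0x35 → acc = 0x54
  '8' = 0x38 → acc = 0x6C
  '1' = 0x31 → acc = 0x5D
  '.' = 0x2E → acc = 0x73
Checksum = 0x73.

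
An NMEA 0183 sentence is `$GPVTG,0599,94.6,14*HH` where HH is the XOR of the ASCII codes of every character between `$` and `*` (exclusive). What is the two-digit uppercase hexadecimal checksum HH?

6B

XOR the ASCII codes of the payload characters:
  'G' = 0x47 → acc = 0x47
  'P' = 0x50 → acc = 0x17
  'V' = 0x56 → acc = 0x41
  'T' = 0x54 → acc = 0x15
  'G' = 0x47 → acc = 0x52
  ',' = 0x2C → acc = 0x7E
  '0' = 0x30 → acc = 0x4E
  '5' = 0x35 → acc = 0x7B
  '9' = 0x39 → acc = 0x42
  '9' = 0x39 → acc = 0x7B
  ',' = 0x2C → acc = 0x57
  '9' = 0x39 → acc = 0x6E
  '4' = 0x34 → acc = 0x5A
  '.' = 0x2E → acc = 0x74
  '6' = 0x36 → acc = 0x42
  ',' = 0x2C → acc = 0x6E
  '1' = 0x31 → acc = 0x5F
  '4' = 0x34 → acc = 0x6B
Checksum = 0x6B.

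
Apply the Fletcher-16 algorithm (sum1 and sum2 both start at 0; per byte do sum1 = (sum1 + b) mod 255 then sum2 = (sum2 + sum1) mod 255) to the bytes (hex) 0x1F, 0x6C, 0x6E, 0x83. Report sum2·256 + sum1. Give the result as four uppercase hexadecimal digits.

227D

Running sums (mod 255):
  after byte 0 (0x1F): sum1=31, sum2=31
  after byte 1 (0x6C): sum1=139, sum2=170
  after byte 2 (0x6E): sum1=249, sum2=164
  after byte 3 (0x83): sum1=125, sum2=34
Checksum = sum2·256 + sum1 = 34·256 + 125 = 8829 = 0x227D.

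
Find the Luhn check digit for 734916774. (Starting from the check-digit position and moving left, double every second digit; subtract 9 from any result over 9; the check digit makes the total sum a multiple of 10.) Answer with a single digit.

7

Partial digits right→left: 4 7 7 6 1 9 4 3 7
Double every second digit counting from the check-digit position (so the 1st, 3rd, 5th, ... of the partial from the right).
  doubled (with −9 where >9): 8 5 2 8 5 → sum 28
  kept as-is: 7 6 9 3 → sum 25
Total = 28 + 25 = 53.
Check digit = (10 − (53 mod 10)) mod 10 = 7.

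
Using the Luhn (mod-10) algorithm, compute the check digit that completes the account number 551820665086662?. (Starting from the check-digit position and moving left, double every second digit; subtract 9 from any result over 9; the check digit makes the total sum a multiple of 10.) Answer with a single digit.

4

Partial digits right→left: 2 6 6 6 8 0 5 6 6 0 2 8 1 5 5
Double every second digit counting from the check-digit position (so the 1st, 3rd, 5th, ... of the partial from the right).
  doubled (with −9 where >9): 4 3 7 1 3 4 2 1 → sum 25
  kept as-is: 6 6 0 6 0 8 5 → sum 31
Total = 25 + 31 = 56.
Check digit = (10 − (56 mod 10)) mod 10 = 4.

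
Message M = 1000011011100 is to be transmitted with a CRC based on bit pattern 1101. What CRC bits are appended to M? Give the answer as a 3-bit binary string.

Append 3 zeros: 1000011011100000. Divide by 1101 (XOR where the leading bit is 1):
  pos 0: 1000 XOR 1101 = 0101
  pos 1: 1010 XOR 1101 = 0111
  pos 2: 1111 XOR 1101 = 0010
  pos 4: 1010 XOR 1101 = 0111
  pos 5: 1111 XOR 1101 = 0010
  pos 7: 1011 XOR 1101 = 0110
  pos 8: 1100 XOR 1101 = 0001
  pos 11: 1000 XOR 1101 = 0101
  pos 12: 1010 XOR 1101 = 0111
Remainder (last 3 bits) = 111. This is the CRC / FCS.

111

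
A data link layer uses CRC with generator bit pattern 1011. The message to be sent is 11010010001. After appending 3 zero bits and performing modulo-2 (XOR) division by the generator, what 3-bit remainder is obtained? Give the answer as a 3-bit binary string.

011

Append 3 zeros: 11010010001000. Divide by 1011 (XOR where the leading bit is 1):
  pos 0: 1101 XOR 1011 = 0110
  pos 1: 1100 XOR 1011 = 0111
  pos 2: 1110 XOR 1011 = 0101
  pos 3: 1011 XOR 1011 = 0000
  pos 10: 1000 XOR 1011 = 0011
Remainder (last 3 bits) = 011. This is the CRC / FCS.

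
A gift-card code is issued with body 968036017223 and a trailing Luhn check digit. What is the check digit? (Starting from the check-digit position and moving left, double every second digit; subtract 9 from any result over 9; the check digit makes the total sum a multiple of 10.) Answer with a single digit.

3

Partial digits right→left: 3 2 2 7 1 0 6 3 0 8 6 9
Double every second digit counting from the check-digit position (so the 1st, 3rd, 5th, ... of the partial from the right).
  doubled (with −9 where >9): 6 4 2 3 0 3 → sum 18
  kept as-is: 2 7 0 3 8 9 → sum 29
Total = 18 + 29 = 47.
Check digit = (10 − (47 mod 10)) mod 10 = 3.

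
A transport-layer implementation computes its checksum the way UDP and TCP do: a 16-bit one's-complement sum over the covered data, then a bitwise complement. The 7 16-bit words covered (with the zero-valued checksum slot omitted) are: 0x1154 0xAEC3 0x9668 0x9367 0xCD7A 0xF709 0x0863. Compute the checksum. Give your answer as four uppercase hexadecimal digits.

One's-complement addition (fold any carry out of bit 15 back into bit 0):
  0x1154 + 0xAEC3 = 0x0C017
  0xC017 + 0x9668 = 0x1567F → wrap carry → 0x5680
  0x5680 + 0x9367 = 0x0E9E7
  0xE9E7 + 0xCD7A = 0x1B761 → wrap carry → 0xB762
  0xB762 + 0xF709 = 0x1AE6B → wrap carry → 0xAE6C
  0xAE6C + 0x0863 = 0x0B6CF
One's-complement sum = 0xB6CF.
Checksum = ~0xB6CF & 0xFFFF = 0x4930.

4930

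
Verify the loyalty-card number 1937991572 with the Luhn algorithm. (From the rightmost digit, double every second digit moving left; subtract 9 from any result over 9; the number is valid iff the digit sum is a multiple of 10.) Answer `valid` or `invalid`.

invalid

From the right, keep odd positions and double even positions (subtract 9 from any doubled value over 9):
  doubled (positions 2,4,...): 5 2 9 6 2 → sum 24
  kept (positions 1,3,...): 2 5 9 7 9 → sum 32
Total = 56.
56 mod 10 = 6, so the number is invalid.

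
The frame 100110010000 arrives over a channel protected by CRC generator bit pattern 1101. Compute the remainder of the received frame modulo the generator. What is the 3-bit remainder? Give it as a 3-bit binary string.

Modulo-2 division of 100110010000 by 1101:
  pos 0: 1001 XOR 1101 = 0100
  pos 1: 1001 XOR 1101 = 0100
  pos 2: 1000 XOR 1101 = 0101
  pos 3: 1010 XOR 1101 = 0111
  pos 4: 1111 XOR 1101 = 0010
  pos 6: 1000 XOR 1101 = 0101
  pos 7: 1010 XOR 1101 = 0111
  pos 8: 1110 XOR 1101 = 0011
Remainder = 011 (nonzero — an error is detected).

011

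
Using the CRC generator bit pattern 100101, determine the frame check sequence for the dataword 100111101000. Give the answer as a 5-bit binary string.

Append 5 zeros: 10011110100000000. Divide by 100101 (XOR where the leading bit is 1):
  pos 0: 100111 XOR 100101 = 000010
  pos 4: 101010 XOR 100101 = 001111
  pos 6: 111100 XOR 100101 = 011001
  pos 7: 110010 XOR 100101 = 010111
  pos 8: 101110 XOR 100101 = 001011
  pos 10: 101100 XOR 100101 = 001001
Remainder (last 5 bits) = 10010. This is the CRC / FCS.

10010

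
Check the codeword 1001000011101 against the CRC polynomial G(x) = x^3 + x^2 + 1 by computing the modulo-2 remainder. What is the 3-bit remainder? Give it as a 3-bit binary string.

Modulo-2 division of 1001000011101 by 1101:
  pos 0: 1001 XOR 1101 = 0100
  pos 1: 1000 XOR 1101 = 0101
  pos 2: 1010 XOR 1101 = 0111
  pos 3: 1110 XOR 1101 = 0011
  pos 5: 1101 XOR 1101 = 0000
  pos 9: 1101 XOR 1101 = 0000
Remainder = 000 (zero — the frame passes the CRC check).

000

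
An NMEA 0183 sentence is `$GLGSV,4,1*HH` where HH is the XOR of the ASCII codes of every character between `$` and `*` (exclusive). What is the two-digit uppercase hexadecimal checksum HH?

4C

XOR the ASCII codes of the payload characters:
  'G' = 0x47 → acc = 0x47
  'L' = 0x4C → acc = 0x0B
  'G' = 0x47 → acc = 0x4C
  'S' = 0x53 → acc = 0x1F
  'V' = 0x56 → acc = 0x49
  ',' = 0x2C → acc = 0x65
  '4' = 0x34 → acc = 0x51
  ',' = 0x2C → acc = 0x7D
  '1' = 0x31 → acc = 0x4C
Checksum = 0x4C.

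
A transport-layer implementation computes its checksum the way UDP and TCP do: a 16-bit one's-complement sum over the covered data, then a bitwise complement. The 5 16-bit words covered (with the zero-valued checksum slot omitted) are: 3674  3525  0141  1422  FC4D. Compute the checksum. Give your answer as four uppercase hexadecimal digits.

One's-complement addition (fold any carry out of bit 15 back into bit 0):
  0x3674 + 0x3525 = 0x06B99
  0x6B99 + 0x0141 = 0x06CDA
  0x6CDA + 0x1422 = 0x080FC
  0x80FC + 0xFC4D = 0x17D49 → wrap carry → 0x7D4A
One's-complement sum = 0x7D4A.
Checksum = ~0x7D4A & 0xFFFF = 0x82B5.

82B5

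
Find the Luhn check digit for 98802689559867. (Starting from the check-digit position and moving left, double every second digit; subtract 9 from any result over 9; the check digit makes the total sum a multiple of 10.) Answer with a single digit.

Partial digits right→left: 7 6 8 9 5 5 9 8 6 2 0 8 8 9
Double every second digit counting from the check-digit position (so the 1st, 3rd, 5th, ... of the partial from the right).
  doubled (with −9 where >9): 5 7 1 9 3 0 7 → sum 32
  kept as-is: 6 9 5 8 2 8 9 → sum 47
Total = 32 + 47 = 79.
Check digit = (10 − (79 mod 10)) mod 10 = 1.

1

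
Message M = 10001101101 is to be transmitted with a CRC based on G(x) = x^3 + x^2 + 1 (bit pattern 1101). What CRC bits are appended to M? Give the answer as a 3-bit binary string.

000

Append 3 zeros: 10001101101000. Divide by 1101 (XOR where the leading bit is 1):
  pos 0: 1000 XOR 1101 = 0101
  pos 1: 1011 XOR 1101 = 0110
  pos 2: 1101 XOR 1101 = 0000
  pos 7: 1101 XOR 1101 = 0000
Remainder (last 3 bits) = 000. This is the CRC / FCS.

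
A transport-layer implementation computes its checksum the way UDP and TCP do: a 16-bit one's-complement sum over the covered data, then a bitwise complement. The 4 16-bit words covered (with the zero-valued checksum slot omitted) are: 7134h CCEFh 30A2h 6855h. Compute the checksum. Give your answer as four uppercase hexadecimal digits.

28E4

One's-complement addition (fold any carry out of bit 15 back into bit 0):
  0x7134 + 0xCCEF = 0x13E23 → wrap carry → 0x3E24
  0x3E24 + 0x30A2 = 0x06EC6
  0x6EC6 + 0x6855 = 0x0D71B
One's-complement sum = 0xD71B.
Checksum = ~0xD71B & 0xFFFF = 0x28E4.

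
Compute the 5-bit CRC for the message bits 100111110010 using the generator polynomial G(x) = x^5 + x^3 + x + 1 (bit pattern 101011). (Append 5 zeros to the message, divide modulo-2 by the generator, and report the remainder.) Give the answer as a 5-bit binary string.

Append 5 zeros: 10011111001000000. Divide by 101011 (XOR where the leading bit is 1):
  pos 0: 100111 XOR 101011 = 001100
  pos 2: 110011 XOR 101011 = 011000
  pos 3: 110000 XOR 101011 = 011011
  pos 4: 110110 XOR 101011 = 011101
  pos 5: 111011 XOR 101011 = 010000
  pos 6: 100000 XOR 101011 = 001011
  pos 8: 101100 XOR 101011 = 000111
  pos 11: 111000 XOR 101011 = 010011
Remainder (last 5 bits) = 10011. This is the CRC / FCS.

10011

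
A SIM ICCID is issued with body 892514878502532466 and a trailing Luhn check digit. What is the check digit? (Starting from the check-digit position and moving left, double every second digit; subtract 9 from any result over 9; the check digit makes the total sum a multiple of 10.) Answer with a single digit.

5

Partial digits right→left: 6 6 4 2 3 5 2 0 5 8 7 8 4 1 5 2 9 8
Double every second digit counting from the check-digit position (so the 1st, 3rd, 5th, ... of the partial from the right).
  doubled (with −9 where >9): 3 8 6 4 1 5 8 1 9 → sum 45
  kept as-is: 6 2 5 0 8 8 1 2 8 → sum 40
Total = 45 + 40 = 85.
Check digit = (10 − (85 mod 10)) mod 10 = 5.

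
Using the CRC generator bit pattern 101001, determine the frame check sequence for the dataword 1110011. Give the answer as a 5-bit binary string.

11010

Append 5 zeros: 111001100000. Divide by 101001 (XOR where the leading bit is 1):
  pos 0: 111001 XOR 101001 = 010000
  pos 1: 100001 XOR 101001 = 001000
  pos 3: 100000 XOR 101001 = 001001
  pos 5: 100100 XOR 101001 = 001101
Remainder (last 5 bits) = 11010. This is the CRC / FCS.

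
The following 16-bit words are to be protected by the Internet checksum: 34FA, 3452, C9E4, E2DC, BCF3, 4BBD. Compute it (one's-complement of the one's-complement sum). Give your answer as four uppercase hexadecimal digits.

One's-complement addition (fold any carry out of bit 15 back into bit 0):
  0x34FA + 0x3452 = 0x0694C
  0x694C + 0xC9E4 = 0x13330 → wrap carry → 0x3331
  0x3331 + 0xE2DC = 0x1160D → wrap carry → 0x160E
  0x160E + 0xBCF3 = 0x0D301
  0xD301 + 0x4BBD = 0x11EBE → wrap carry → 0x1EBF
One's-complement sum = 0x1EBF.
Checksum = ~0x1EBF & 0xFFFF = 0xE140.

E140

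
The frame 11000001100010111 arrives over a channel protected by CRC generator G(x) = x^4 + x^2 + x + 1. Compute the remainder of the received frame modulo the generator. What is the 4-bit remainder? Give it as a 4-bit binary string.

0000

Modulo-2 division of 11000001100010111 by 10111:
  pos 0: 11000 XOR 10111 = 01111
  pos 1: 11110 XOR 10111 = 01001
  pos 2: 10010 XOR 10111 = 00101
  pos 4: 10111 XOR 10111 = 00000
  pos 12: 10111 XOR 10111 = 00000
Remainder = 0000 (zero — the frame passes the CRC check).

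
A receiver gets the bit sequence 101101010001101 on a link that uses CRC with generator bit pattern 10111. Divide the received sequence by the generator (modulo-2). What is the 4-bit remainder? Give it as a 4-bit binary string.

Modulo-2 division of 101101010001101 by 10111:
  pos 0: 10110 XOR 10111 = 00001
  pos 4: 11010 XOR 10111 = 01101
  pos 5: 11010 XOR 10111 = 01101
  pos 6: 11010 XOR 10111 = 01101
  pos 7: 11011 XOR 10111 = 01100
  pos 8: 11001 XOR 10111 = 01110
  pos 9: 11100 XOR 10111 = 01011
  pos 10: 10111 XOR 10111 = 00000
Remainder = 0000 (zero — the frame passes the CRC check).

0000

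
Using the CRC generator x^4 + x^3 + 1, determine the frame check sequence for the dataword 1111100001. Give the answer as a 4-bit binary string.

1110

Append 4 zeros: 11111000010000. Divide by 11001 (XOR where the leading bit is 1):
  pos 0: 11111 XOR 11001 = 00110
  pos 2: 11000 XOR 11001 = 00001
  pos 6: 10010 XOR 11001 = 01011
  pos 7: 10110 XOR 11001 = 01111
  pos 8: 11110 XOR 11001 = 00111
Remainder (last 4 bits) = 1110. This is the CRC / FCS.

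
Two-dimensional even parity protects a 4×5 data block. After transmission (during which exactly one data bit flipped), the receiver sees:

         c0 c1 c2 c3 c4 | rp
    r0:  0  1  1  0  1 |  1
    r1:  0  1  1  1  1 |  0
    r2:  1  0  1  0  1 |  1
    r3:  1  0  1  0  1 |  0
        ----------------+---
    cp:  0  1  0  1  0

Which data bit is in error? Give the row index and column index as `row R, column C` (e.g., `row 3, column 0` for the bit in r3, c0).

row 3, column 1

Recompute each row's even parity and compare to rp:
  r0: data parity 1, sent rp 1 → ok
  r1: data parity 0, sent rp 0 → ok
  r2: data parity 1, sent rp 1 → ok
  r3: data parity 1, sent rp 0 → mismatch
Recompute each column's even parity and compare to cp:
  c0: data parity 0, sent cp 0 → ok
  c1: data parity 0, sent cp 1 → mismatch
  c2: data parity 0, sent cp 0 → ok
  c3: data parity 1, sent cp 1 → ok
  c4: data parity 0, sent cp 0 → ok
Exactly one row (r3) and one column (c1) fail → the flipped bit is at their intersection.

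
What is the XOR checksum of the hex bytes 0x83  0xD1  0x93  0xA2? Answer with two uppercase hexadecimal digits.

XOR the bytes together:
  start with 0x83
  0x83 ⊕ 0xD1 = 0x52
  0x52 ⊕ 0x93 = 0xC1
  0xC1 ⊕ 0xA2 = 0x63

63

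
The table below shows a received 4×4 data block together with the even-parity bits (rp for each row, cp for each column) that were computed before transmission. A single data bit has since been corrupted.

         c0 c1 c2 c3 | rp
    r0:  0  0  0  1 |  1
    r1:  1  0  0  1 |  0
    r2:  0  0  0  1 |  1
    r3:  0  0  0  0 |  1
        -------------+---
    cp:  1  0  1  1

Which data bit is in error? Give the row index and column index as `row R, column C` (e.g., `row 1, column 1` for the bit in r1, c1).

Recompute each row's even parity and compare to rp:
  r0: data parity 1, sent rp 1 → ok
  r1: data parity 0, sent rp 0 → ok
  r2: data parity 1, sent rp 1 → ok
  r3: data parity 0, sent rp 1 → mismatch
Recompute each column's even parity and compare to cp:
  c0: data parity 1, sent cp 1 → ok
  c1: data parity 0, sent cp 0 → ok
  c2: data parity 0, sent cp 1 → mismatch
  c3: data parity 1, sent cp 1 → ok
Exactly one row (r3) and one column (c2) fail → the flipped bit is at their intersection.

row 3, column 2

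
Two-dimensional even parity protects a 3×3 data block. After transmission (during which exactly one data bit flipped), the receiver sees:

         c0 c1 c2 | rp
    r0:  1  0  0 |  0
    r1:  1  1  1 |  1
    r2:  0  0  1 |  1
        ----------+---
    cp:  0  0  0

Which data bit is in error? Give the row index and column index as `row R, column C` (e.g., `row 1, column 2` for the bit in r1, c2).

Recompute each row's even parity and compare to rp:
  r0: data parity 1, sent rp 0 → mismatch
  r1: data parity 1, sent rp 1 → ok
  r2: data parity 1, sent rp 1 → ok
Recompute each column's even parity and compare to cp:
  c0: data parity 0, sent cp 0 → ok
  c1: data parity 1, sent cp 0 → mismatch
  c2: data parity 0, sent cp 0 → ok
Exactly one row (r0) and one column (c1) fail → the flipped bit is at their intersection.

row 0, column 1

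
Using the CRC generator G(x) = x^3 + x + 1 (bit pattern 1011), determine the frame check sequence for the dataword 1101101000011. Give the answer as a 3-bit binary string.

Append 3 zeros: 1101101000011000. Divide by 1011 (XOR where the leading bit is 1):
  pos 0: 1101 XOR 1011 = 0110
  pos 1: 1101 XOR 1011 = 0110
  pos 2: 1100 XOR 1011 = 0111
  pos 3: 1111 XOR 1011 = 0100
  pos 4: 1000 XOR 1011 = 0011
  pos 6: 1100 XOR 1011 = 0111
  pos 7: 1110 XOR 1011 = 0101
  pos 8: 1011 XOR 1011 = 0000
  pos 12: 1000 XOR 1011 = 0011
Remainder (last 3 bits) = 011. This is the CRC / FCS.

011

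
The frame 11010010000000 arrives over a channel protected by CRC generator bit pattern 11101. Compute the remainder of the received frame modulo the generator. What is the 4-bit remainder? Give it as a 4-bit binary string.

Modulo-2 division of 11010010000000 by 11101:
  pos 0: 11010 XOR 11101 = 00111
  pos 2: 11101 XOR 11101 = 00000
Remainder = 0000 (zero — the frame passes the CRC check).

0000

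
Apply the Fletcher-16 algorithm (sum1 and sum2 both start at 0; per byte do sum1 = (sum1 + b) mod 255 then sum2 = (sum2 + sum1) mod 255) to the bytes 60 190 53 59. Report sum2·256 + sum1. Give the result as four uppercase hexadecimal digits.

D26B

Running sums (mod 255):
  after byte 0 (60): sum1=60, sum2=60
  after byte 1 (190): sum1=250, sum2=55
  after byte 2 (53): sum1=48, sum2=103
  after byte 3 (59): sum1=107, sum2=210
Checksum = sum2·256 + sum1 = 210·256 + 107 = 53867 = 0xD26B.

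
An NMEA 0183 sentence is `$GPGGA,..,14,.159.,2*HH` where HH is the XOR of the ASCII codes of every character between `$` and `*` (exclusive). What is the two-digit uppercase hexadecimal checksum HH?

XOR the ASCII codes of the payload characters:
  'G' = 0x47 → acc = 0x47
  'P' = 0x50 → acc = 0x17
  'G' = 0x47 → acc = 0x50
  'G' = 0x47 → acc = 0x17
  'A' = 0x41 → acc = 0x56
  ',' = 0x2C → acc = 0x7A
  '.' = 0x2E → acc = 0x54
  '.' = 0x2E → acc = 0x7A
  ',' = 0x2C → acc = 0x56
  '1' = 0x31 → acc = 0x67
  '4' = 0x34 → acc = 0x53
  ',' = 0x2C → acc = 0x7F
  '.' = 0x2E → acc = 0x51
  '1' = 0x31 → acc = 0x60
  '5' = 0x35 → acc = 0x55
  '9' = 0x39 → acc = 0x6C
  '.' = 0x2E → acc = 0x42
  ',' = 0x2C → acc = 0x6E
  '2' = 0x32 → acc = 0x5C
Checksum = 0x5C.

5C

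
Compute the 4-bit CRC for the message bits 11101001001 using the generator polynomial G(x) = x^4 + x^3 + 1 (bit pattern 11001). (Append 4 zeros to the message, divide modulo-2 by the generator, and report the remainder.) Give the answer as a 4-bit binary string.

1101

Append 4 zeros: 111010010010000. Divide by 11001 (XOR where the leading bit is 1):
  pos 0: 11101 XOR 11001 = 00100
  pos 2: 10000 XOR 11001 = 01001
  pos 3: 10011 XOR 11001 = 01010
  pos 4: 10100 XOR 11001 = 01101
  pos 5: 11010 XOR 11001 = 00011
  pos 8: 11100 XOR 11001 = 00101
  pos 10: 10100 XOR 11001 = 01101
Remainder (last 4 bits) = 1101. This is the CRC / FCS.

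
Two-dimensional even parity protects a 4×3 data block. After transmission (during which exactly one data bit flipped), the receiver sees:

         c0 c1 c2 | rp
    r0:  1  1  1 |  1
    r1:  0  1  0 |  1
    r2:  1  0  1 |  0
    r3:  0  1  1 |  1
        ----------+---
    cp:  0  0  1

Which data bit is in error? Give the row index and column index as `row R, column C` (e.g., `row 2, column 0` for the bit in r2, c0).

row 3, column 1

Recompute each row's even parity and compare to rp:
  r0: data parity 1, sent rp 1 → ok
  r1: data parity 1, sent rp 1 → ok
  r2: data parity 0, sent rp 0 → ok
  r3: data parity 0, sent rp 1 → mismatch
Recompute each column's even parity and compare to cp:
  c0: data parity 0, sent cp 0 → ok
  c1: data parity 1, sent cp 0 → mismatch
  c2: data parity 1, sent cp 1 → ok
Exactly one row (r3) and one column (c1) fail → the flipped bit is at their intersection.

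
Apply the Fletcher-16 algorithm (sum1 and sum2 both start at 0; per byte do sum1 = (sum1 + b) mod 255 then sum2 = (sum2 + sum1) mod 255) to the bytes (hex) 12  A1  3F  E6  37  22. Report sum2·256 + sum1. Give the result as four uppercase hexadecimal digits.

Running sums (mod 255):
  after byte 0 (12): sum1=18, sum2=18
  after byte 1 (A1): sum1=179, sum2=197
  after byte 2 (3F): sum1=242, sum2=184
  after byte 3 (E6): sum1=217, sum2=146
  after byte 4 (37): sum1=17, sum2=163
  after byte 5 (22): sum1=51, sum2=214
Checksum = sum2·256 + sum1 = 214·256 + 51 = 54835 = 0xD633.

D633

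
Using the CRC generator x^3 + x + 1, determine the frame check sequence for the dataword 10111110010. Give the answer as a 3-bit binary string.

001

Append 3 zeros: 10111110010000. Divide by 1011 (XOR where the leading bit is 1):
  pos 0: 1011 XOR 1011 = 0000
  pos 4: 1110 XOR 1011 = 0101
  pos 5: 1010 XOR 1011 = 0001
  pos 8: 1100 XOR 1011 = 0111
  pos 9: 1110 XOR 1011 = 0101
  pos 10: 1010 XOR 1011 = 0001
Remainder (last 3 bits) = 001. This is the CRC / FCS.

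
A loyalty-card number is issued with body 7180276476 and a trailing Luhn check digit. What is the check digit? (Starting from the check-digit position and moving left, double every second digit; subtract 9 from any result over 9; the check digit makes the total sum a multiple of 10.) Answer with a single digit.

2

Partial digits right→left: 6 7 4 6 7 2 0 8 1 7
Double every second digit counting from the check-digit position (so the 1st, 3rd, 5th, ... of the partial from the right).
  doubled (with −9 where >9): 3 8 5 0 2 → sum 18
  kept as-is: 7 6 2 8 7 → sum 30
Total = 18 + 30 = 48.
Check digit = (10 − (48 mod 10)) mod 10 = 2.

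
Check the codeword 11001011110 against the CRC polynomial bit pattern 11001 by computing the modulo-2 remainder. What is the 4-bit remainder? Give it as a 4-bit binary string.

0111

Modulo-2 division of 11001011110 by 11001:
  pos 0: 11001 XOR 11001 = 00000
  pos 6: 11110 XOR 11001 = 00111
Remainder = 0111 (nonzero — an error is detected).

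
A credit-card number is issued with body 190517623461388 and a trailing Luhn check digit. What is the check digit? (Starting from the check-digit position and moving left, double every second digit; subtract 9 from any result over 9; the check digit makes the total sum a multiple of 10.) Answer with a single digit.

Partial digits right→left: 8 8 3 1 6 4 3 2 6 7 1 5 0 9 1
Double every second digit counting from the check-digit position (so the 1st, 3rd, 5th, ... of the partial from the right).
  doubled (with −9 where >9): 7 6 3 6 3 2 0 2 → sum 29
  kept as-is: 8 1 4 2 7 5 9 → sum 36
Total = 29 + 36 = 65.
Check digit = (10 − (65 mod 10)) mod 10 = 5.

5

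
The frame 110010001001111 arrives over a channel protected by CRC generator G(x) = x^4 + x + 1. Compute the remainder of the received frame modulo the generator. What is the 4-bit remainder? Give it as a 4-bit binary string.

0000

Modulo-2 division of 110010001001111 by 10011:
  pos 0: 11001 XOR 10011 = 01010
  pos 1: 10100 XOR 10011 = 00111
  pos 3: 11100 XOR 10011 = 01111
  pos 4: 11111 XOR 10011 = 01100
  pos 5: 11000 XOR 10011 = 01011
  pos 6: 10110 XOR 10011 = 00101
  pos 8: 10111 XOR 10011 = 00100
  pos 10: 10011 XOR 10011 = 00000
Remainder = 0000 (zero — the frame passes the CRC check).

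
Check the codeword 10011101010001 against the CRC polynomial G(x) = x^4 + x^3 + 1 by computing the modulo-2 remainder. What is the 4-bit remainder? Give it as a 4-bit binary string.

0000

Modulo-2 division of 10011101010001 by 11001:
  pos 0: 10011 XOR 11001 = 01010
  pos 1: 10101 XOR 11001 = 01100
  pos 2: 11000 XOR 11001 = 00001
  pos 6: 11010 XOR 11001 = 00011
  pos 9: 11001 XOR 11001 = 00000
Remainder = 0000 (zero — the frame passes the CRC check).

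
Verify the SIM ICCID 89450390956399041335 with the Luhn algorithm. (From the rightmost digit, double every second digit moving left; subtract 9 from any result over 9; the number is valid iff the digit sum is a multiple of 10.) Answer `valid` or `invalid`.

From the right, keep odd positions and double even positions (subtract 9 from any doubled value over 9):
  doubled (positions 2,4,...): 6 2 0 9 3 9 9 0 8 7 → sum 53
  kept (positions 1,3,...): 5 3 4 9 3 5 0 3 5 9 → sum 46
Total = 99.
99 mod 10 = 9, so the number is invalid.

invalid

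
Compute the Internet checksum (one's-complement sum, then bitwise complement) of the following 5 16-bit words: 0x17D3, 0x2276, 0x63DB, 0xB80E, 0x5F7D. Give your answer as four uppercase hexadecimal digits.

4A4F

One's-complement addition (fold any carry out of bit 15 back into bit 0):
  0x17D3 + 0x2276 = 0x03A49
  0x3A49 + 0x63DB = 0x09E24
  0x9E24 + 0xB80E = 0x15632 → wrap carry → 0x5633
  0x5633 + 0x5F7D = 0x0B5B0
One's-complement sum = 0xB5B0.
Checksum = ~0xB5B0 & 0xFFFF = 0x4A4F.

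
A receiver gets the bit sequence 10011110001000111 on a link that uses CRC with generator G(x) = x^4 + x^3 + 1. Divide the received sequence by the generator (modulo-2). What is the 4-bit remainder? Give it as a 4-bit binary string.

1000

Modulo-2 division of 10011110001000111 by 11001:
  pos 0: 10011 XOR 11001 = 01010
  pos 1: 10101 XOR 11001 = 01100
  pos 2: 11001 XOR 11001 = 00000
  pos 10: 10001 XOR 11001 = 01000
  pos 11: 10001 XOR 11001 = 01000
  pos 12: 10001 XOR 11001 = 01000
Remainder = 1000 (nonzero — an error is detected).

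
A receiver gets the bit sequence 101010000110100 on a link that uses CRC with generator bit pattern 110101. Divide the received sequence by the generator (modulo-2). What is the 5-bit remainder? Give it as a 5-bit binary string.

Modulo-2 division of 101010000110100 by 110101:
  pos 0: 101010 XOR 110101 = 011111
  pos 1: 111110 XOR 110101 = 001011
  pos 3: 101100 XOR 110101 = 011001
  pos 4: 110011 XOR 110101 = 000110
  pos 7: 110101 XOR 110101 = 000000
Remainder = 00000 (zero — the frame passes the CRC check).

00000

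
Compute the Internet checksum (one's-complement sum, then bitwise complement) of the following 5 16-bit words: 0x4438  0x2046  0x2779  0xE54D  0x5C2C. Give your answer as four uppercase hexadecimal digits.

One's-complement addition (fold any carry out of bit 15 back into bit 0):
  0x4438 + 0x2046 = 0x0647E
  0x647E + 0x2779 = 0x08BF7
  0x8BF7 + 0xE54D = 0x17144 → wrap carry → 0x7145
  0x7145 + 0x5C2C = 0x0CD71
One's-complement sum = 0xCD71.
Checksum = ~0xCD71 & 0xFFFF = 0x328E.

328E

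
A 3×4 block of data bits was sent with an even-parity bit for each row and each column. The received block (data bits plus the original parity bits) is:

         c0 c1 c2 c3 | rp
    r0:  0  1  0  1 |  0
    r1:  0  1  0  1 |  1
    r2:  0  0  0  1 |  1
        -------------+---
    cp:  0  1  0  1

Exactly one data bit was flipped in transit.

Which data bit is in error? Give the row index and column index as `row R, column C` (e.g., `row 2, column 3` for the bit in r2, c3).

Recompute each row's even parity and compare to rp:
  r0: data parity 0, sent rp 0 → ok
  r1: data parity 0, sent rp 1 → mismatch
  r2: data parity 1, sent rp 1 → ok
Recompute each column's even parity and compare to cp:
  c0: data parity 0, sent cp 0 → ok
  c1: data parity 0, sent cp 1 → mismatch
  c2: data parity 0, sent cp 0 → ok
  c3: data parity 1, sent cp 1 → ok
Exactly one row (r1) and one column (c1) fail → the flipped bit is at their intersection.

row 1, column 1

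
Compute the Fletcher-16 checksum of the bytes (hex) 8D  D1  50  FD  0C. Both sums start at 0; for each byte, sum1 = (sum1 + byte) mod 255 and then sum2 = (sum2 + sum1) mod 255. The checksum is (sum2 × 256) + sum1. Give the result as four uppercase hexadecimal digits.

04B9

Running sums (mod 255):
  after byte 0 (8D): sum1=141, sum2=141
  after byte 1 (D1): sum1=95, sum2=236
  after byte 2 (50): sum1=175, sum2=156
  after byte 3 (FD): sum1=173, sum2=74
  after byte 4 (0C): sum1=185, sum2=4
Checksum = sum2·256 + sum1 = 4·256 + 185 = 1209 = 0x04B9.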